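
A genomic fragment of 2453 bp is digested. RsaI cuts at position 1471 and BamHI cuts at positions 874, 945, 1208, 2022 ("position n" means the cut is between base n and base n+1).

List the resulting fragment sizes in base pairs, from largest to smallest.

874, 551, 431, 263, 263, 71 bp

Combined cut positions (sorted): 874, 945, 1208, 1471, 2022.
Linear molecule, 5 cuts → 6 fragments:
  874 − 0 = 874 bp
  945 − 874 = 71 bp
  1208 − 945 = 263 bp
  1471 − 1208 = 263 bp
  2022 − 1471 = 551 bp
  2453 − 2022 = 431 bp
Sorted largest to smallest: 874, 551, 431, 263, 263, 71 bp.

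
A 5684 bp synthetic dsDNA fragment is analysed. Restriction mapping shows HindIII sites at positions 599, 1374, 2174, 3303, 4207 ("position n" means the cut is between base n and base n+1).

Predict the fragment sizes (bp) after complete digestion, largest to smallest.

Linear molecule, 5 cuts → 6 fragments:
  599 − 0 = 599 bp
  1374 − 599 = 775 bp
  2174 − 1374 = 800 bp
  3303 − 2174 = 1129 bp
  4207 − 3303 = 904 bp
  5684 − 4207 = 1477 bp
Sorted largest to smallest: 1477, 1129, 904, 800, 775, 599 bp.

1477, 1129, 904, 800, 775, 599 bp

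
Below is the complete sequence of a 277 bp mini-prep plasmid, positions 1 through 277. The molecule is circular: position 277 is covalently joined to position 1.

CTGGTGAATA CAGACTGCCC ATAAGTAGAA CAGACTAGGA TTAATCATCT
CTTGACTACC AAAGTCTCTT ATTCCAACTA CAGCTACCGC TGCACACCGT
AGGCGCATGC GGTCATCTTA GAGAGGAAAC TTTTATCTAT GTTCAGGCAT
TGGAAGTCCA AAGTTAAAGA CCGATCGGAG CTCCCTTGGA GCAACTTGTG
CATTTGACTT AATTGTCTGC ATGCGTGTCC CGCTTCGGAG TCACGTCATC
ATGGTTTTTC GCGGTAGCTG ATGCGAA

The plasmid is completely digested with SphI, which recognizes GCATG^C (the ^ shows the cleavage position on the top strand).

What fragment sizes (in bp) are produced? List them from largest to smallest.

SphI sites (GCATGC) start at positions 105, 219.
SphI cuts after base 5 of each site (before the last base), so after positions 109, 223.
Circular molecule, 2 cuts → 2 fragments:
  110–223 → 114 bp
  224–277 then 1–109 → 54 + 109 = 163 bp
Sorted largest to smallest: 163, 114 bp.

163, 114 bp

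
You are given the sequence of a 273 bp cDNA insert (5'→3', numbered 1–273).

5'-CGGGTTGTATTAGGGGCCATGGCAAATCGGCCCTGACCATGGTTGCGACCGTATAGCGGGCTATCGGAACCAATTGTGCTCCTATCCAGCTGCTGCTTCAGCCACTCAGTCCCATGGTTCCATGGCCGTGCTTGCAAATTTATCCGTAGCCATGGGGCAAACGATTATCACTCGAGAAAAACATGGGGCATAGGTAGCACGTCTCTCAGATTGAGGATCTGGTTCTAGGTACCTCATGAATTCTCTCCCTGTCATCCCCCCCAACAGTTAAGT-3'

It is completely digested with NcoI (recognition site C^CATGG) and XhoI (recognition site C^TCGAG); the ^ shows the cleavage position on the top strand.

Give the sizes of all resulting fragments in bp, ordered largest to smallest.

102, 75, 30, 21, 20, 17, 8 bp

NcoI sites (CCATGG) start at positions 17, 37, 112, 120, 150.
NcoI cuts after the first base of each site, so after positions 17, 37, 112, 120, 150.
The XhoI site (CTCGAG) starts at position 171.
XhoI cuts after the first base of each site, so after position 171.
Combined cut positions: 17, 37, 112, 120, 150, 171.
Linear molecule, 6 cuts → 7 fragments:
  1–17 → 17 bp
  18–37 → 20 bp
  38–112 → 75 bp
  113–120 → 8 bp
  121–150 → 30 bp
  151–171 → 21 bp
  172–273 → 102 bp
Sorted largest to smallest: 102, 75, 30, 21, 20, 17, 8 bp.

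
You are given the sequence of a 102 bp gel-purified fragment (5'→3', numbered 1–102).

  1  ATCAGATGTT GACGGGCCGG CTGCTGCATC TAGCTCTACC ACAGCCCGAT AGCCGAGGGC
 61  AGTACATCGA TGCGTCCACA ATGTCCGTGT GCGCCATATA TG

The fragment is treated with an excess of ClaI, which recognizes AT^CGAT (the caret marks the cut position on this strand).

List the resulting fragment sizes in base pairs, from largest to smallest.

The ClaI site (ATCGAT) starts at position 66.
ClaI cuts after base 2 of each site, so after position 67.
Linear molecule, 1 cut → 2 fragments:
  1–67 → 67 bp
  68–102 → 35 bp
Sorted largest to smallest: 67, 35 bp.

67, 35 bp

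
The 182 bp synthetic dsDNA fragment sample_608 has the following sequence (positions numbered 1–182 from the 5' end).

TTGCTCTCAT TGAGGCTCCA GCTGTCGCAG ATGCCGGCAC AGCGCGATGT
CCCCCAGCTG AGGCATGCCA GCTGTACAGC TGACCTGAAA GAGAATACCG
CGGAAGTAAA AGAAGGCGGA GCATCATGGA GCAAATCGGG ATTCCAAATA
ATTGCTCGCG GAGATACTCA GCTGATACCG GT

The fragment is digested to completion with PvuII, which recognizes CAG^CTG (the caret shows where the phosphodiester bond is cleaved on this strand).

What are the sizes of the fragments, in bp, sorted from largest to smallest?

PvuII sites (CAGCTG) start at positions 19, 55, 69, 77, 169.
PvuII cuts after base 3 of each site, so after positions 21, 57, 71, 79, 171.
Linear molecule, 5 cuts → 6 fragments:
  1–21 → 21 bp
  22–57 → 36 bp
  58–71 → 14 bp
  72–79 → 8 bp
  80–171 → 92 bp
  172–182 → 11 bp
Sorted largest to smallest: 92, 36, 21, 14, 11, 8 bp.

92, 36, 21, 14, 11, 8 bp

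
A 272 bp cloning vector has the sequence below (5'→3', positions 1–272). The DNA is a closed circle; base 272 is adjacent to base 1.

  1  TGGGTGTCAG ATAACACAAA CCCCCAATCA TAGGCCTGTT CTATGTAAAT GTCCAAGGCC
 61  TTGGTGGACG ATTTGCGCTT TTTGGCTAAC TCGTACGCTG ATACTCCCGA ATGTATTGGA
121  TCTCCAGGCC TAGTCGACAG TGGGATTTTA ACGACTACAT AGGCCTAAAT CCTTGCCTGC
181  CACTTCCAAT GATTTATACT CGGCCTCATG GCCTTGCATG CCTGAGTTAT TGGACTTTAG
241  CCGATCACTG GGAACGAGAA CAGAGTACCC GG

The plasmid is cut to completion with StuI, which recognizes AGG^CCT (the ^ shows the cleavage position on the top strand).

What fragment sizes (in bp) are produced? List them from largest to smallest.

143, 70, 35, 24 bp

StuI sites (AGGCCT) start at positions 32, 56, 126, 161.
StuI cuts after base 3 of each site, so after positions 34, 58, 128, 163.
Circular molecule, 4 cuts → 4 fragments:
  35–58 → 24 bp
  59–128 → 70 bp
  129–163 → 35 bp
  164–272 then 1–34 → 109 + 34 = 143 bp
Sorted largest to smallest: 143, 70, 35, 24 bp.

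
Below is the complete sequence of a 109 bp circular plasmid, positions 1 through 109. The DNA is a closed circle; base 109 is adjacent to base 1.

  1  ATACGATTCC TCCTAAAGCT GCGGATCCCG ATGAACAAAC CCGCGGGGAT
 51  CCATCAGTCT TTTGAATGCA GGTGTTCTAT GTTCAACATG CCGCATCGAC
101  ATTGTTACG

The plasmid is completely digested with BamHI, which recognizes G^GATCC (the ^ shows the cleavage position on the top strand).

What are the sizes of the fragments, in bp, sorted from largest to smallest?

85, 24 bp

BamHI sites (GGATCC) start at positions 23, 47.
BamHI cuts after the first base of each site, so after positions 23, 47.
Circular molecule, 2 cuts → 2 fragments:
  24–47 → 24 bp
  48–109 then 1–23 → 62 + 23 = 85 bp
Sorted largest to smallest: 85, 24 bp.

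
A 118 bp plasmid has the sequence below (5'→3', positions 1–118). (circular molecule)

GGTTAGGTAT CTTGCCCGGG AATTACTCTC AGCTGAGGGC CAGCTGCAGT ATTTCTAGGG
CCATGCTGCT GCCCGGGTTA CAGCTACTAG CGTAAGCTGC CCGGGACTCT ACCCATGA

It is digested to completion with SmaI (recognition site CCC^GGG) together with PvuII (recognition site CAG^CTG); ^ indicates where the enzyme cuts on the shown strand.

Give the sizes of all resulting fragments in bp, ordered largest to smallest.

SmaI sites (CCCGGG) start at positions 15, 72, 100.
SmaI cuts after base 3 of each site, so after positions 17, 74, 102.
PvuII sites (CAGCTG) start at positions 30, 41.
PvuII cuts after base 3 of each site, so after positions 32, 43.
Combined cut positions: 17, 32, 43, 74, 102.
Circular molecule, 5 cuts → 5 fragments:
  18–32 → 15 bp
  33–43 → 11 bp
  44–74 → 31 bp
  75–102 → 28 bp
  103–118 then 1–17 → 16 + 17 = 33 bp
Sorted largest to smallest: 33, 31, 28, 15, 11 bp.

33, 31, 28, 15, 11 bp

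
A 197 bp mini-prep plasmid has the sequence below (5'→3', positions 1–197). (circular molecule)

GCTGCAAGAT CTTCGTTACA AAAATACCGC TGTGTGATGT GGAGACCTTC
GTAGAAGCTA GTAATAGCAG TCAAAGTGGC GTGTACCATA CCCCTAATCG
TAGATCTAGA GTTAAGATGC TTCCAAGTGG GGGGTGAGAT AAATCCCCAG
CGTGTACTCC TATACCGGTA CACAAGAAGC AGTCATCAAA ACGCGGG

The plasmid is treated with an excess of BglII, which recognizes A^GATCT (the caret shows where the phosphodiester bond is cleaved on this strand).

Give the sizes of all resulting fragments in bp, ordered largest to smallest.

102, 95 bp

BglII sites (AGATCT) start at positions 7, 102.
BglII cuts after the first base of each site, so after positions 7, 102.
Circular molecule, 2 cuts → 2 fragments:
  8–102 → 95 bp
  103–197 then 1–7 → 95 + 7 = 102 bp
Sorted largest to smallest: 102, 95 bp.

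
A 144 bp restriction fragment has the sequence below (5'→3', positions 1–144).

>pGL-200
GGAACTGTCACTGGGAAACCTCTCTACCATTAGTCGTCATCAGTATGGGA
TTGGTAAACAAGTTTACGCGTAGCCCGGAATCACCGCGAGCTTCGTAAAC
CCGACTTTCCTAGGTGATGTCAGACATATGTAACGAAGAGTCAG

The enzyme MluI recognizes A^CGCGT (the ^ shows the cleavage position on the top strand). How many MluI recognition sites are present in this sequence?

ACGCGT occurs starting at position 66.
MluI cuts at 1 site.

1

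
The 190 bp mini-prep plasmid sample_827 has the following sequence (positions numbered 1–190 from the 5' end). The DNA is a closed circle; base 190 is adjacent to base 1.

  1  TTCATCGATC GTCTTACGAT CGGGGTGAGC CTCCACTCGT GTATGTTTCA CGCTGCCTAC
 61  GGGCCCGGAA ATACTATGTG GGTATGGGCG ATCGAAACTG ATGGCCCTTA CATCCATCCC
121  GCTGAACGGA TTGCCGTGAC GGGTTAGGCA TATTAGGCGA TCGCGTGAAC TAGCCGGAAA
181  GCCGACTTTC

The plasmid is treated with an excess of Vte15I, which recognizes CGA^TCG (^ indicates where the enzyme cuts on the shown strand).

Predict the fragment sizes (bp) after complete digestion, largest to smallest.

72, 69, 38, 11 bp

Vte15I sites (CGATCG) start at positions 6, 17, 89, 158.
Vte15I cuts after base 3 of each site, so after positions 8, 19, 91, 160.
Circular molecule, 4 cuts → 4 fragments:
  9–19 → 11 bp
  20–91 → 72 bp
  92–160 → 69 bp
  161–190 then 1–8 → 30 + 8 = 38 bp
Sorted largest to smallest: 72, 69, 38, 11 bp.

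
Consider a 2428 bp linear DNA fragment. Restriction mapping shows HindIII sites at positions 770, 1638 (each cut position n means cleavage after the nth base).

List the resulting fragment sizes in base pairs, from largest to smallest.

868, 790, 770 bp

Linear molecule, 2 cuts → 3 fragments:
  770 − 0 = 770 bp
  1638 − 770 = 868 bp
  2428 − 1638 = 790 bp
Sorted largest to smallest: 868, 790, 770 bp.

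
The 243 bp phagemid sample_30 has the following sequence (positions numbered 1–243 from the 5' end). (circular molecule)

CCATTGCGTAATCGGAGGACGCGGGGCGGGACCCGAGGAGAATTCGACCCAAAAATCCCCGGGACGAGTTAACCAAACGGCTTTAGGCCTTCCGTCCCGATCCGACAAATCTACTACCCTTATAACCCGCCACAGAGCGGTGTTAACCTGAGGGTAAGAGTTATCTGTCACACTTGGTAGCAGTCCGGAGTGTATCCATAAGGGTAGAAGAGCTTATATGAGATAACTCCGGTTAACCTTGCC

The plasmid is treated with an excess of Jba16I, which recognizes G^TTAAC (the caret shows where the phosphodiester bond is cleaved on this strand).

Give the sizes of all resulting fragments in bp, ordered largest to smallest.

Jba16I sites (GTTAAC) start at positions 68, 142, 232.
Jba16I cuts after the first base of each site, so after positions 68, 142, 232.
Circular molecule, 3 cuts → 3 fragments:
  69–142 → 74 bp
  143–232 → 90 bp
  233–243 then 1–68 → 11 + 68 = 79 bp
Sorted largest to smallest: 90, 79, 74 bp.

90, 79, 74 bp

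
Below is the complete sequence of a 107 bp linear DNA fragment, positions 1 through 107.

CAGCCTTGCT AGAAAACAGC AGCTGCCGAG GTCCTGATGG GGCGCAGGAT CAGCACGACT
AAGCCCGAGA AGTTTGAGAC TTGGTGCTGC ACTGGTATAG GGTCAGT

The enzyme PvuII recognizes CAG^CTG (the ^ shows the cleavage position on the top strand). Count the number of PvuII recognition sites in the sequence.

CAGCTG occurs starting at position 20.
PvuII cuts at 1 site.

1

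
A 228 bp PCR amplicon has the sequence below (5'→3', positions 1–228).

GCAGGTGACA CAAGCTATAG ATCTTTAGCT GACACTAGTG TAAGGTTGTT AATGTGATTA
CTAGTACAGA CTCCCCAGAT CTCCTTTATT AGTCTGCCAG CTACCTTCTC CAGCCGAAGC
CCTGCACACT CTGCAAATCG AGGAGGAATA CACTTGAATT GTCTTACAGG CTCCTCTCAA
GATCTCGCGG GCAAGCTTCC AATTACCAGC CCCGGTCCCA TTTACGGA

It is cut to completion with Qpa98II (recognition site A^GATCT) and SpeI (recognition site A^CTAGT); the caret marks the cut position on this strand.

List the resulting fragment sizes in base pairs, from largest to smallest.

103, 48, 26, 19, 17, 15 bp

Qpa98II sites (AGATCT) start at positions 19, 77, 180.
Qpa98II cuts after the first base of each site, so after positions 19, 77, 180.
SpeI sites (ACTAGT) start at positions 34, 60.
SpeI cuts after the first base of each site, so after positions 34, 60.
Combined cut positions: 19, 34, 60, 77, 180.
Linear molecule, 5 cuts → 6 fragments:
  1–19 → 19 bp
  20–34 → 15 bp
  35–60 → 26 bp
  61–77 → 17 bp
  78–180 → 103 bp
  181–228 → 48 bp
Sorted largest to smallest: 103, 48, 26, 19, 17, 15 bp.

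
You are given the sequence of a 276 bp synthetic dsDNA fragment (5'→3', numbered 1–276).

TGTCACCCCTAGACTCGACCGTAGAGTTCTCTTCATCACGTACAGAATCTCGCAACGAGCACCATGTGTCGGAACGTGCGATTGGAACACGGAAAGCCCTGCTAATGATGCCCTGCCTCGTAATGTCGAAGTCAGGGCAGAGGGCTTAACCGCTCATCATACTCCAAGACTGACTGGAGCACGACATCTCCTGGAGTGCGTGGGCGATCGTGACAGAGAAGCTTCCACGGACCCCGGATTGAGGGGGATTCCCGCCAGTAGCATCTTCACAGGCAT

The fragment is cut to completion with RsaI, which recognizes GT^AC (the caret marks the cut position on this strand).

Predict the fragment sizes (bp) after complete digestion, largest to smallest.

The RsaI site (GTAC) starts at position 40.
RsaI cuts after base 2 of each site, so after position 41.
Linear molecule, 1 cut → 2 fragments:
  1–41 → 41 bp
  42–276 → 235 bp
Sorted largest to smallest: 235, 41 bp.

235, 41 bp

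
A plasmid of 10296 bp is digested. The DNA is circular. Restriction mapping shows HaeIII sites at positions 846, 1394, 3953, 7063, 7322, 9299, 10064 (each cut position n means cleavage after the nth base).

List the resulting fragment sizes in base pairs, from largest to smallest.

3110, 2559, 1977, 1078, 765, 548, 259 bp

Circular molecule, 7 cuts → 7 fragments:
  1394 − 846 = 548 bp
  3953 − 1394 = 2559 bp
  7063 − 3953 = 3110 bp
  7322 − 7063 = 259 bp
  9299 − 7322 = 1977 bp
  10064 − 9299 = 765 bp
  wrap: 10296 − 10064 + 846 = 1078 bp
Sorted largest to smallest: 3110, 2559, 1977, 1078, 765, 548, 259 bp.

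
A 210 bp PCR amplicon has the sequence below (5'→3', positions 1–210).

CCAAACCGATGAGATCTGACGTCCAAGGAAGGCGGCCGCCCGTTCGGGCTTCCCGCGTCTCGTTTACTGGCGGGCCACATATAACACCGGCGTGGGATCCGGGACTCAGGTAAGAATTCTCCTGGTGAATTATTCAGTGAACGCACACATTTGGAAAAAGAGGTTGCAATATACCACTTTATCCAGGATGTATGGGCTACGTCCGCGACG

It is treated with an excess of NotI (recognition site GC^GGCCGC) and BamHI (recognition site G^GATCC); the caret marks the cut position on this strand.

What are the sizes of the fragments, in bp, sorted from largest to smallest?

115, 62, 33 bp

The NotI site (GCGGCCGC) starts at position 32.
NotI cuts after base 2 of each site, so after position 33.
The BamHI site (GGATCC) starts at position 95.
BamHI cuts after the first base of each site, so after position 95.
Combined cut positions: 33, 95.
Linear molecule, 2 cuts → 3 fragments:
  1–33 → 33 bp
  34–95 → 62 bp
  96–210 → 115 bp
Sorted largest to smallest: 115, 62, 33 bp.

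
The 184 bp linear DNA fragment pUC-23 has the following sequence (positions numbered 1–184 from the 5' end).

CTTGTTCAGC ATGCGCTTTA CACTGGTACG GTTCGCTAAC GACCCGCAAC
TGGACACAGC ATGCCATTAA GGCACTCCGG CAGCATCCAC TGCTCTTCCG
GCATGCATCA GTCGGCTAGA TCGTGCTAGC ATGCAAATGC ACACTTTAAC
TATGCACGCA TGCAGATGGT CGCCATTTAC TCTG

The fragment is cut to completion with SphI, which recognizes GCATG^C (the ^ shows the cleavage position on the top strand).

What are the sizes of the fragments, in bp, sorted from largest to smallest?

SphI sites (GCATGC) start at positions 9, 59, 101, 129, 158.
SphI cuts after base 5 of each site (before the last base), so after positions 13, 63, 105, 133, 162.
Linear molecule, 5 cuts → 6 fragments:
  1–13 → 13 bp
  14–63 → 50 bp
  64–105 → 42 bp
  106–133 → 28 bp
  134–162 → 29 bp
  163–184 → 22 bp
Sorted largest to smallest: 50, 42, 29, 28, 22, 13 bp.

50, 42, 29, 28, 22, 13 bp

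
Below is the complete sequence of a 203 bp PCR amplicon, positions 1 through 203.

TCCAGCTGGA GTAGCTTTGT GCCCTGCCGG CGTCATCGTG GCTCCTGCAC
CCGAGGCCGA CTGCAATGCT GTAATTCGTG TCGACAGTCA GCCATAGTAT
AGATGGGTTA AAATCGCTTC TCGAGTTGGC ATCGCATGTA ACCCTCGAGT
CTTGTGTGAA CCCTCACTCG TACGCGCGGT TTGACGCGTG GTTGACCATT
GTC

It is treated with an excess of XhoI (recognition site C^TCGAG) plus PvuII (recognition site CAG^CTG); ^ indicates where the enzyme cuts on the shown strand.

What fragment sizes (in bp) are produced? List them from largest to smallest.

115, 59, 24, 5 bp

XhoI sites (CTCGAG) start at positions 120, 144.
XhoI cuts after the first base of each site, so after positions 120, 144.
The PvuII site (CAGCTG) starts at position 3.
PvuII cuts after base 3 of each site, so after position 5.
Combined cut positions: 5, 120, 144.
Linear molecule, 3 cuts → 4 fragments:
  1–5 → 5 bp
  6–120 → 115 bp
  121–144 → 24 bp
  145–203 → 59 bp
Sorted largest to smallest: 115, 59, 24, 5 bp.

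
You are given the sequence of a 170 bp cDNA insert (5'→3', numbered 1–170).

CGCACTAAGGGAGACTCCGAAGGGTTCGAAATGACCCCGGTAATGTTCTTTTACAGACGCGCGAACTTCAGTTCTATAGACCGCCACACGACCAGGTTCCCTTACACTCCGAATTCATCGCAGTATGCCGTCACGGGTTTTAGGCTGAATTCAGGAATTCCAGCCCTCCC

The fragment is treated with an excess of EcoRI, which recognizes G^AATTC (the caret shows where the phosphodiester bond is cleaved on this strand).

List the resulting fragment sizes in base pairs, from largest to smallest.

111, 36, 15, 8 bp

EcoRI sites (GAATTC) start at positions 111, 147, 155.
EcoRI cuts after the first base of each site, so after positions 111, 147, 155.
Linear molecule, 3 cuts → 4 fragments:
  1–111 → 111 bp
  112–147 → 36 bp
  148–155 → 8 bp
  156–170 → 15 bp
Sorted largest to smallest: 111, 36, 15, 8 bp.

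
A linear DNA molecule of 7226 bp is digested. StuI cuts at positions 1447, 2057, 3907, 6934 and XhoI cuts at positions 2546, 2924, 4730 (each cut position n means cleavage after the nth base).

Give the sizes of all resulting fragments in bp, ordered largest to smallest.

Combined cut positions (sorted): 1447, 2057, 2546, 2924, 3907, 4730, 6934.
Linear molecule, 7 cuts → 8 fragments:
  1447 − 0 = 1447 bp
  2057 − 1447 = 610 bp
  2546 − 2057 = 489 bp
  2924 − 2546 = 378 bp
  3907 − 2924 = 983 bp
  4730 − 3907 = 823 bp
  6934 − 4730 = 2204 bp
  7226 − 6934 = 292 bp
Sorted largest to smallest: 2204, 1447, 983, 823, 610, 489, 378, 292 bp.

2204, 1447, 983, 823, 610, 489, 378, 292 bp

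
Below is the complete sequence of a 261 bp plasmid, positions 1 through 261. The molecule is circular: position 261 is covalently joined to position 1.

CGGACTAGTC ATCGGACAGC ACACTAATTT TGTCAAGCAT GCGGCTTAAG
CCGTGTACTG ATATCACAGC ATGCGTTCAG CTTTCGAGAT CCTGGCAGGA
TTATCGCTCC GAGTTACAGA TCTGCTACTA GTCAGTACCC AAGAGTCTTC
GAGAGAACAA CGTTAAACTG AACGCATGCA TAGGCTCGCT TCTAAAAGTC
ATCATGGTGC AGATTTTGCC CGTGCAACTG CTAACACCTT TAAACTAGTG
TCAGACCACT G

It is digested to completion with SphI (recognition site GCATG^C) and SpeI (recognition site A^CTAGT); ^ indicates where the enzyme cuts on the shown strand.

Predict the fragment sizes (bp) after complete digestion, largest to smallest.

66, 54, 51, 37, 32, 21 bp

SphI sites (GCATGC) start at positions 37, 69, 174.
SphI cuts after base 5 of each site (before the last base), so after positions 41, 73, 178.
SpeI sites (ACTAGT) start at positions 4, 127, 244.
SpeI cuts after the first base of each site, so after positions 4, 127, 244.
Combined cut positions: 4, 41, 73, 127, 178, 244.
Circular molecule, 6 cuts → 6 fragments:
  5–41 → 37 bp
  42–73 → 32 bp
  74–127 → 54 bp
  128–178 → 51 bp
  179–244 → 66 bp
  245–261 then 1–4 → 17 + 4 = 21 bp
Sorted largest to smallest: 66, 54, 51, 37, 32, 21 bp.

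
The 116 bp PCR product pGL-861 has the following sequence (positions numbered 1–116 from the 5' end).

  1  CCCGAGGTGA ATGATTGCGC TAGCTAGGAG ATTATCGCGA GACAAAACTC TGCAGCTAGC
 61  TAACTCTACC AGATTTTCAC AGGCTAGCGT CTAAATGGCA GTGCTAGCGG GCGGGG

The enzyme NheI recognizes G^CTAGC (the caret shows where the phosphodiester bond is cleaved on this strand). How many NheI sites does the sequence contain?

GCTAGC occurs starting at positions 19, 55, 83, 103.
NheI cuts at 4 sites.

4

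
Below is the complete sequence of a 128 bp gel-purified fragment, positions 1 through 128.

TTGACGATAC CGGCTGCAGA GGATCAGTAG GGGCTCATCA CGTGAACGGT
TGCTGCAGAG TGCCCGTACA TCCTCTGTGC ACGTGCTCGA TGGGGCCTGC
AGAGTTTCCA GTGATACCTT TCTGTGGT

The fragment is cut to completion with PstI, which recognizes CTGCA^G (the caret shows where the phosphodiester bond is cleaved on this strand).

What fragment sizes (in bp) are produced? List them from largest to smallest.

PstI sites (CTGCAG) start at positions 14, 53, 97.
PstI cuts after base 5 of each site (before the last base), so after positions 18, 57, 101.
Linear molecule, 3 cuts → 4 fragments:
  1–18 → 18 bp
  19–57 → 39 bp
  58–101 → 44 bp
  102–128 → 27 bp
Sorted largest to smallest: 44, 39, 27, 18 bp.

44, 39, 27, 18 bp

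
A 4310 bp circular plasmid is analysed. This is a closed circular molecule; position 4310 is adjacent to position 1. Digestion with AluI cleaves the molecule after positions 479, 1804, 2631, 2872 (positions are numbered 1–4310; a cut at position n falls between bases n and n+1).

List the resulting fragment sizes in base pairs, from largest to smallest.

1917, 1325, 827, 241 bp

Circular molecule, 4 cuts → 4 fragments:
  1804 − 479 = 1325 bp
  2631 − 1804 = 827 bp
  2872 − 2631 = 241 bp
  wrap: 4310 − 2872 + 479 = 1917 bp
Sorted largest to smallest: 1917, 1325, 827, 241 bp.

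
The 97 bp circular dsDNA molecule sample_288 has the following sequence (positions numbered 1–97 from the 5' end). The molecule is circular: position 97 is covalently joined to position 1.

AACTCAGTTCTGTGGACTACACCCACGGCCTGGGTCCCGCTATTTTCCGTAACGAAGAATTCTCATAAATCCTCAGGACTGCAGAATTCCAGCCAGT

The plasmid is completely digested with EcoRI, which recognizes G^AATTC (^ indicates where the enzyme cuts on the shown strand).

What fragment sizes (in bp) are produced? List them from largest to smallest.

EcoRI sites (GAATTC) start at positions 57, 84.
EcoRI cuts after the first base of each site, so after positions 57, 84.
Circular molecule, 2 cuts → 2 fragments:
  58–84 → 27 bp
  85–97 then 1–57 → 13 + 57 = 70 bp
Sorted largest to smallest: 70, 27 bp.

70, 27 bp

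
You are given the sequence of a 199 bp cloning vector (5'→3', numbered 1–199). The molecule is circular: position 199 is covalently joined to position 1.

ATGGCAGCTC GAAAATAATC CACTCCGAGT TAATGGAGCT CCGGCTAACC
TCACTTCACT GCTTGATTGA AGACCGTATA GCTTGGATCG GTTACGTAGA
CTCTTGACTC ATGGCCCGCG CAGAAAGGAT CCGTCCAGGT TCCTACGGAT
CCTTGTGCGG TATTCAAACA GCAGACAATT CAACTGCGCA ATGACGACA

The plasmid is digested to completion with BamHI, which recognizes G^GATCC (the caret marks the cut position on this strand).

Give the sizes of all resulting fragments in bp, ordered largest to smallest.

BamHI sites (GGATCC) start at positions 127, 147.
BamHI cuts after the first base of each site, so after positions 127, 147.
Circular molecule, 2 cuts → 2 fragments:
  128–147 → 20 bp
  148–199 then 1–127 → 52 + 127 = 179 bp
Sorted largest to smallest: 179, 20 bp.

179, 20 bp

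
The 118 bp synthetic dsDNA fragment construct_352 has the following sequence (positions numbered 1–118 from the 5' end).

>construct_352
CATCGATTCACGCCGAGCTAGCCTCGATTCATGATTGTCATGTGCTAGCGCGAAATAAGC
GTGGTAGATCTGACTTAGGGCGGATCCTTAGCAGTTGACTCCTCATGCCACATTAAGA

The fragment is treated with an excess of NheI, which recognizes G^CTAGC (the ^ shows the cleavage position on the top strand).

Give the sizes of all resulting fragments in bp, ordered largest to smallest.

74, 27, 17 bp

NheI sites (GCTAGC) start at positions 17, 44.
NheI cuts after the first base of each site, so after positions 17, 44.
Linear molecule, 2 cuts → 3 fragments:
  1–17 → 17 bp
  18–44 → 27 bp
  45–118 → 74 bp
Sorted largest to smallest: 74, 27, 17 bp.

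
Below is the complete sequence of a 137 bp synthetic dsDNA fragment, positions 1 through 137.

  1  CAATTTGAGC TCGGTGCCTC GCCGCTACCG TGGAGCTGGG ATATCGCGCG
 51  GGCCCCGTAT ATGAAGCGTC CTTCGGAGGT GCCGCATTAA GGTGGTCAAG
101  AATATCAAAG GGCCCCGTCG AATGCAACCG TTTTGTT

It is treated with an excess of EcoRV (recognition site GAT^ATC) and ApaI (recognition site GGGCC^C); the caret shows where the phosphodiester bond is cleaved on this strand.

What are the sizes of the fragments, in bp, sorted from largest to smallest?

The EcoRV site (GATATC) starts at position 40.
EcoRV cuts after base 3 of each site, so after position 42.
ApaI sites (GGGCCC) start at positions 50, 110.
ApaI cuts after base 5 of each site (before the last base), so after positions 54, 114.
Combined cut positions: 42, 54, 114.
Linear molecule, 3 cuts → 4 fragments:
  1–42 → 42 bp
  43–54 → 12 bp
  55–114 → 60 bp
  115–137 → 23 bp
Sorted largest to smallest: 60, 42, 23, 12 bp.

60, 42, 23, 12 bp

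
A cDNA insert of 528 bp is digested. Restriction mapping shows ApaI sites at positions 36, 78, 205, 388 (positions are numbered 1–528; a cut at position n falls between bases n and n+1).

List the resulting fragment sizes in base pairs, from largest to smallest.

183, 140, 127, 42, 36 bp

Linear molecule, 4 cuts → 5 fragments:
  36 − 0 = 36 bp
  78 − 36 = 42 bp
  205 − 78 = 127 bp
  388 − 205 = 183 bp
  528 − 388 = 140 bp
Sorted largest to smallest: 183, 140, 127, 42, 36 bp.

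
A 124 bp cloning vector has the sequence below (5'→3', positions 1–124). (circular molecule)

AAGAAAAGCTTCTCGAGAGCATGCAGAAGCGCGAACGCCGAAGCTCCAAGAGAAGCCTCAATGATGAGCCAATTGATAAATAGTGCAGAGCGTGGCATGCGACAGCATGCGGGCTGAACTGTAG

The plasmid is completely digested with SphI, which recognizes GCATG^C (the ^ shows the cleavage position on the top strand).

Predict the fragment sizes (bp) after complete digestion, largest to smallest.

76, 38, 10 bp

SphI sites (GCATGC) start at positions 19, 95, 105.
SphI cuts after base 5 of each site (before the last base), so after positions 23, 99, 109.
Circular molecule, 3 cuts → 3 fragments:
  24–99 → 76 bp
  100–109 → 10 bp
  110–124 then 1–23 → 15 + 23 = 38 bp
Sorted largest to smallest: 76, 38, 10 bp.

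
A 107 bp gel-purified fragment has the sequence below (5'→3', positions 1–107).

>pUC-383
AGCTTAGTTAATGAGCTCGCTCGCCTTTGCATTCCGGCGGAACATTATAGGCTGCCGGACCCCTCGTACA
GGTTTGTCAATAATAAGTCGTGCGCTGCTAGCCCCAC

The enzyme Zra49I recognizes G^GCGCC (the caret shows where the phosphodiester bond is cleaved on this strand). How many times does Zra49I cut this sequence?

0

No occurrence of GGCGCC is present in the sequence.
Zra49I does not cut: 0 sites.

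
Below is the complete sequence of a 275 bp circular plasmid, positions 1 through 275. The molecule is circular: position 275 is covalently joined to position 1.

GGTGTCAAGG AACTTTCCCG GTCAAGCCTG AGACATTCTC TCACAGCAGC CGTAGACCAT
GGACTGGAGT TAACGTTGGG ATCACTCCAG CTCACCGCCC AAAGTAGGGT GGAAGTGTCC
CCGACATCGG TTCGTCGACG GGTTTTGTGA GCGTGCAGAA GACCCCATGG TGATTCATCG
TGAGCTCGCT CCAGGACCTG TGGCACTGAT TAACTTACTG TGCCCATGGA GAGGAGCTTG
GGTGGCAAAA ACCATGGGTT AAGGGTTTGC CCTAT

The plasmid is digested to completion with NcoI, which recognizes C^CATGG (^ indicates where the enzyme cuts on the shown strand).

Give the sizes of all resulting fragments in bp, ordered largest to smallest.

NcoI sites (CCATGG) start at positions 57, 165, 224, 252.
NcoI cuts after the first base of each site, so after positions 57, 165, 224, 252.
Circular molecule, 4 cuts → 4 fragments:
  58–165 → 108 bp
  166–224 → 59 bp
  225–252 → 28 bp
  253–275 then 1–57 → 23 + 57 = 80 bp
Sorted largest to smallest: 108, 80, 59, 28 bp.

108, 80, 59, 28 bp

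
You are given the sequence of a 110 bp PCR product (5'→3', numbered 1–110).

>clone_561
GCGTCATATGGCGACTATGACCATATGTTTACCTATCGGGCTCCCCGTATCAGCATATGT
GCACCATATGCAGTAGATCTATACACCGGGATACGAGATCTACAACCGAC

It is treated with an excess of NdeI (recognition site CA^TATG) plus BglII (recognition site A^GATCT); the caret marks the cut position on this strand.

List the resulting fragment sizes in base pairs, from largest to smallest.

32, 21, 17, 14, 11, 9, 6 bp

NdeI sites (CATATG) start at positions 5, 22, 54, 65.
NdeI cuts after base 2 of each site, so after positions 6, 23, 55, 66.
BglII sites (AGATCT) start at positions 75, 96.
BglII cuts after the first base of each site, so after positions 75, 96.
Combined cut positions: 6, 23, 55, 66, 75, 96.
Linear molecule, 6 cuts → 7 fragments:
  1–6 → 6 bp
  7–23 → 17 bp
  24–55 → 32 bp
  56–66 → 11 bp
  67–75 → 9 bp
  76–96 → 21 bp
  97–110 → 14 bp
Sorted largest to smallest: 32, 21, 17, 14, 11, 9, 6 bp.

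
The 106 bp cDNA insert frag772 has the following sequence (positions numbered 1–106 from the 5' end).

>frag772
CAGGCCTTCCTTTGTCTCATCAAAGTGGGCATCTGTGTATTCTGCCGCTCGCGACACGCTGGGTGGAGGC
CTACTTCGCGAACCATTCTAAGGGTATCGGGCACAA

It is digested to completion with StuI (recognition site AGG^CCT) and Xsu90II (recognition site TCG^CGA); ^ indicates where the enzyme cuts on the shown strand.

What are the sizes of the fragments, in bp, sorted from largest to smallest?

47, 28, 18, 9, 4 bp

StuI sites (AGGCCT) start at positions 2, 67.
StuI cuts after base 3 of each site, so after positions 4, 69.
Xsu90II sites (TCGCGA) start at positions 49, 76.
Xsu90II cuts after base 3 of each site, so after positions 51, 78.
Combined cut positions: 4, 51, 69, 78.
Linear molecule, 4 cuts → 5 fragments:
  1–4 → 4 bp
  5–51 → 47 bp
  52–69 → 18 bp
  70–78 → 9 bp
  79–106 → 28 bp
Sorted largest to smallest: 47, 28, 18, 9, 4 bp.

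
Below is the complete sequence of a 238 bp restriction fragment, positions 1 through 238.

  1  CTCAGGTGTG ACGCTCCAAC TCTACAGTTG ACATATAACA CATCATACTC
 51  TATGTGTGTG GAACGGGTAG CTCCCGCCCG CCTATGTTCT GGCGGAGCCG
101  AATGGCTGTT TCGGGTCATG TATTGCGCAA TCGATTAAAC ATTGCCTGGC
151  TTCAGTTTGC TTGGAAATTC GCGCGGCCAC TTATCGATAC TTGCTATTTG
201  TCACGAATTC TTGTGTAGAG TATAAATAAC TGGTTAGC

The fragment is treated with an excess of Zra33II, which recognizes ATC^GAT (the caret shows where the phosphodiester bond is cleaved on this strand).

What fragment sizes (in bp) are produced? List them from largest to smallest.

132, 53, 53 bp

Zra33II sites (ATCGAT) start at positions 130, 183.
Zra33II cuts after base 3 of each site, so after positions 132, 185.
Linear molecule, 2 cuts → 3 fragments:
  1–132 → 132 bp
  133–185 → 53 bp
  186–238 → 53 bp
Sorted largest to smallest: 132, 53, 53 bp.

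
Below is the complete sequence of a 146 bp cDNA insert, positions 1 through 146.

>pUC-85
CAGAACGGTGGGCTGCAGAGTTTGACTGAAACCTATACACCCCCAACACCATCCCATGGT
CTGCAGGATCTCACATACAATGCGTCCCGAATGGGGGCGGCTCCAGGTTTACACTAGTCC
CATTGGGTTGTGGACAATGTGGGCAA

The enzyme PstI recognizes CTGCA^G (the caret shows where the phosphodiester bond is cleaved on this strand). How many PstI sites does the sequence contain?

2

CTGCAG occurs starting at positions 13, 61.
PstI cuts at 2 sites.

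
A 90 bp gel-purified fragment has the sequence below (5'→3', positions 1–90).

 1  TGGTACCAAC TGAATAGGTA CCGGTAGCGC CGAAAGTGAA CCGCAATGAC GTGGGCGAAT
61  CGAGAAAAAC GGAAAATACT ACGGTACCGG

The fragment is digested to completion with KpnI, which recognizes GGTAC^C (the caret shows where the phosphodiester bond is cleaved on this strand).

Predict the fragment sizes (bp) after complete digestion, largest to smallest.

KpnI sites (GGTACC) start at positions 2, 17, 83.
KpnI cuts after base 5 of each site (before the last base), so after positions 6, 21, 87.
Linear molecule, 3 cuts → 4 fragments:
  1–6 → 6 bp
  7–21 → 15 bp
  22–87 → 66 bp
  88–90 → 3 bp
Sorted largest to smallest: 66, 15, 6, 3 bp.

66, 15, 6, 3 bp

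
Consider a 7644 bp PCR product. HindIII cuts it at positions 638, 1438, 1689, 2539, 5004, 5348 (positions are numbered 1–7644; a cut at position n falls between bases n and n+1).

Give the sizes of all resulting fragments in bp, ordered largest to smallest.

2465, 2296, 850, 800, 638, 344, 251 bp

Linear molecule, 6 cuts → 7 fragments:
  638 − 0 = 638 bp
  1438 − 638 = 800 bp
  1689 − 1438 = 251 bp
  2539 − 1689 = 850 bp
  5004 − 2539 = 2465 bp
  5348 − 5004 = 344 bp
  7644 − 5348 = 2296 bp
Sorted largest to smallest: 2465, 2296, 850, 800, 638, 344, 251 bp.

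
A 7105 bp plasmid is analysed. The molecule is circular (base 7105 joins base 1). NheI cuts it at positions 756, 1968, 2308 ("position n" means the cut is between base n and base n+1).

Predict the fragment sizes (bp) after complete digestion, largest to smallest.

Circular molecule, 3 cuts → 3 fragments:
  1968 − 756 = 1212 bp
  2308 − 1968 = 340 bp
  wrap: 7105 − 2308 + 756 = 5553 bp
Sorted largest to smallest: 5553, 1212, 340 bp.

5553, 1212, 340 bp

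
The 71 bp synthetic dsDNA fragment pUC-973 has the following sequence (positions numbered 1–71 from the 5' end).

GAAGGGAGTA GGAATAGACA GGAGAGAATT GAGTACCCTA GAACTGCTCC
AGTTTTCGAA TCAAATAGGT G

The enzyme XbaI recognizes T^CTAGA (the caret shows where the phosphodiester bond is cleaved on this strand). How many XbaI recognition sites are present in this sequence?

0

No occurrence of TCTAGA is present in the sequence.
XbaI does not cut: 0 sites.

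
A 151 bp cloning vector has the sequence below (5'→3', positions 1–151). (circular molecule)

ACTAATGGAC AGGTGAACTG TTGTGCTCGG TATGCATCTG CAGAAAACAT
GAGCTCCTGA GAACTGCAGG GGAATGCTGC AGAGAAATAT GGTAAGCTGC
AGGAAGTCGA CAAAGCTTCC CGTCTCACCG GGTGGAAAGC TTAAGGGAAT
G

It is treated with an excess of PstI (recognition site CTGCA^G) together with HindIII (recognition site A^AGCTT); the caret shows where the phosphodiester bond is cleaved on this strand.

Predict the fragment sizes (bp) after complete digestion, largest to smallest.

56, 26, 24, 20, 13, 12 bp

PstI sites (CTGCAG) start at positions 38, 64, 77, 97.
PstI cuts after base 5 of each site (before the last base), so after positions 42, 68, 81, 101.
HindIII sites (AAGCTT) start at positions 113, 137.
HindIII cuts after the first base of each site, so after positions 113, 137.
Combined cut positions: 42, 68, 81, 101, 113, 137.
Circular molecule, 6 cuts → 6 fragments:
  43–68 → 26 bp
  69–81 → 13 bp
  82–101 → 20 bp
  102–113 → 12 bp
  114–137 → 24 bp
  138–151 then 1–42 → 14 + 42 = 56 bp
Sorted largest to smallest: 56, 26, 24, 20, 13, 12 bp.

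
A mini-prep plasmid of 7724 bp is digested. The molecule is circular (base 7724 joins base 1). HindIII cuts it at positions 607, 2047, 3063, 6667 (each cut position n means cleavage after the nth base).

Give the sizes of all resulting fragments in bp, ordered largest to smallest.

Circular molecule, 4 cuts → 4 fragments:
  2047 − 607 = 1440 bp
  3063 − 2047 = 1016 bp
  6667 − 3063 = 3604 bp
  wrap: 7724 − 6667 + 607 = 1664 bp
Sorted largest to smallest: 3604, 1664, 1440, 1016 bp.

3604, 1664, 1440, 1016 bp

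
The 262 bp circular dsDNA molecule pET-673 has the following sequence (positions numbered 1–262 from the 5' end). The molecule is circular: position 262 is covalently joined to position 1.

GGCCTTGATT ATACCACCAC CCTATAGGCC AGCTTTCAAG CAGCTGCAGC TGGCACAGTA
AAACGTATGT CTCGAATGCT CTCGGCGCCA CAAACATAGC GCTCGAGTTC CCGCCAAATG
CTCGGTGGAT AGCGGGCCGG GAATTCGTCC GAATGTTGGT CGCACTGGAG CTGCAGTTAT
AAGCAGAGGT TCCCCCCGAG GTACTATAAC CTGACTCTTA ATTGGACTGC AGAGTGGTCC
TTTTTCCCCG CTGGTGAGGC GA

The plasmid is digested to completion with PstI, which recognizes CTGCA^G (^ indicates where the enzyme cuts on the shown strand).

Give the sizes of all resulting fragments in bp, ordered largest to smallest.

PstI sites (CTGCAG) start at positions 44, 171, 227.
PstI cuts after base 5 of each site (before the last base), so after positions 48, 175, 231.
Circular molecule, 3 cuts → 3 fragments:
  49–175 → 127 bp
  176–231 → 56 bp
  232–262 then 1–48 → 31 + 48 = 79 bp
Sorted largest to smallest: 127, 79, 56 bp.

127, 79, 56 bp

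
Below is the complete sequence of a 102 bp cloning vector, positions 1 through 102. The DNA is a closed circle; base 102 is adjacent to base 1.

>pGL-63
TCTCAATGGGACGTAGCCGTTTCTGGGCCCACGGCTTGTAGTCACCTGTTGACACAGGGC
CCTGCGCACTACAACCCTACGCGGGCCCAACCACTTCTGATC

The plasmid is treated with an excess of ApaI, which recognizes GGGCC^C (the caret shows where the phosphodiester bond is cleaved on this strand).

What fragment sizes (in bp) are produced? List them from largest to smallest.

44, 32, 26 bp

ApaI sites (GGGCCC) start at positions 25, 57, 83.
ApaI cuts after base 5 of each site (before the last base), so after positions 29, 61, 87.
Circular molecule, 3 cuts → 3 fragments:
  30–61 → 32 bp
  62–87 → 26 bp
  88–102 then 1–29 → 15 + 29 = 44 bp
Sorted largest to smallest: 44, 32, 26 bp.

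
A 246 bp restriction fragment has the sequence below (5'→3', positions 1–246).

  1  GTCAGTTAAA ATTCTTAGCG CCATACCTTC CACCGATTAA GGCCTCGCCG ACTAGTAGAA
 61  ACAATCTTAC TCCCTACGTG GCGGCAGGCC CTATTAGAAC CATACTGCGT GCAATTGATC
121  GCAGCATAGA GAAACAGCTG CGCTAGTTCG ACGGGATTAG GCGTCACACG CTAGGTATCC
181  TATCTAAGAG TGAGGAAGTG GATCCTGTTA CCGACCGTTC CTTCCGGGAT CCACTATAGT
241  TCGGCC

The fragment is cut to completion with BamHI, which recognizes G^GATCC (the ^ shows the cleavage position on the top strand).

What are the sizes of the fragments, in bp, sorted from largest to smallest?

200, 27, 19 bp

BamHI sites (GGATCC) start at positions 200, 227.
BamHI cuts after the first base of each site, so after positions 200, 227.
Linear molecule, 2 cuts → 3 fragments:
  1–200 → 200 bp
  201–227 → 27 bp
  228–246 → 19 bp
Sorted largest to smallest: 200, 27, 19 bp.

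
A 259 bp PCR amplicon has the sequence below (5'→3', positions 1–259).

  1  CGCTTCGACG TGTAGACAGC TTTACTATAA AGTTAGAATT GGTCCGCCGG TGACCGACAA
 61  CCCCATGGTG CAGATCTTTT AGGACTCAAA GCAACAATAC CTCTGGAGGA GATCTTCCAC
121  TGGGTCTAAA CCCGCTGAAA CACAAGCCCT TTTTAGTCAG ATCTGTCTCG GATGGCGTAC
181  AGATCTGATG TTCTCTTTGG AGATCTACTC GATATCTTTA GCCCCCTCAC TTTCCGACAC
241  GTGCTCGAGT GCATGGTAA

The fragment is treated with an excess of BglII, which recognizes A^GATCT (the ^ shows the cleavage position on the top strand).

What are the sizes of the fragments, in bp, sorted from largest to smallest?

72, 58, 49, 38, 22, 20 bp

BglII sites (AGATCT) start at positions 72, 110, 159, 181, 201.
BglII cuts after the first base of each site, so after positions 72, 110, 159, 181, 201.
Linear molecule, 5 cuts → 6 fragments:
  1–72 → 72 bp
  73–110 → 38 bp
  111–159 → 49 bp
  160–181 → 22 bp
  182–201 → 20 bp
  202–259 → 58 bp
Sorted largest to smallest: 72, 58, 49, 38, 22, 20 bp.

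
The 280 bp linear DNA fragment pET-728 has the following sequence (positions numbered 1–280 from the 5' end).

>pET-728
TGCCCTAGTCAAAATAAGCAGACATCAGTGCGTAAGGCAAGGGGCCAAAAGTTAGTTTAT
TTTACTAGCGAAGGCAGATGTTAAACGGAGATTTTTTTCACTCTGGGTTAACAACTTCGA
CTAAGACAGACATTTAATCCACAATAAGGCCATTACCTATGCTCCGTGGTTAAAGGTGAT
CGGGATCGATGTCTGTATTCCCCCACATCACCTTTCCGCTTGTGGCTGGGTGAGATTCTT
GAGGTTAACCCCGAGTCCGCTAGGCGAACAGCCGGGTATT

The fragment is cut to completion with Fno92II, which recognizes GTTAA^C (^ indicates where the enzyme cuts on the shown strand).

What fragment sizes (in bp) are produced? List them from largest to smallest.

137, 111, 32 bp

Fno92II sites (GTTAAC) start at positions 107, 244.
Fno92II cuts after base 5 of each site (before the last base), so after positions 111, 248.
Linear molecule, 2 cuts → 3 fragments:
  1–111 → 111 bp
  112–248 → 137 bp
  249–280 → 32 bp
Sorted largest to smallest: 137, 111, 32 bp.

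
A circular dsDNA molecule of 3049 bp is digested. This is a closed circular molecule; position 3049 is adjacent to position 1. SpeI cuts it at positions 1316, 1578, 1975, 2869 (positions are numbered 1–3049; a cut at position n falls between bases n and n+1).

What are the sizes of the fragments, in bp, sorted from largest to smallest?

Circular molecule, 4 cuts → 4 fragments:
  1578 − 1316 = 262 bp
  1975 − 1578 = 397 bp
  2869 − 1975 = 894 bp
  wrap: 3049 − 2869 + 1316 = 1496 bp
Sorted largest to smallest: 1496, 894, 397, 262 bp.

1496, 894, 397, 262 bp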